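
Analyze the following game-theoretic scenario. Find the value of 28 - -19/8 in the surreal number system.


x = 28, y = -19/8
Converting to common denominator: 8
x = 224/8, y = -19/8
x - y = 28 - -19/8 = 243/8

243/8


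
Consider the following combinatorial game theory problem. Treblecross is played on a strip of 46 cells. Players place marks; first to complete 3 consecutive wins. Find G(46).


Treblecross: place X on empty cells; 3-in-a-row wins.
Playing within two cells of an existing X lets the opponent win at once, so sensible play treats the cells i-2..i+2 around each X as dead. The player left with no safe cell loses, so this is a normal-play take-away game on strips of safe cells.
Placing X at cell i (0-indexed) of a strip of k safe cells leaves independent strips of sizes max(0, i-2) and max(0, k-i-3). Hence G(k) = mex{ G(max(0,i-2)) XOR G(max(0,k-i-3)) : 0 <= i < k }, with G(0) = 0.
G(1): splits (0,0):0^0=0 -> mex({0}) = 1
G(2): splits (0,0):0^0=0 -> mex({0}) = 1
G(3): splits (0,0):0^0=0 -> mex({0}) = 1
G(4): splits (0,1):0^1=1 (0,0):0^0=0 -> mex({0, 1}) = 2
G(5): splits (0,2):0^1=1 (0,1):0^1=1 (0,0):0^0=0 -> mex({0, 1}) = 2
G(6) = mex({1}) = 0
G(7) = mex({0, 1, 2}) = 3
G(8) = mex({0, 1, 2}) = 3
G(9) = mex({0, 2}) = 1
G(10) = mex({0, 2, 3}) = 1
G(11) = mex({0, 3}) = 1
G(12) = mex({1, 3}) = 0
G(13) = mex({0, 1, 2, 3}) = 4
G(14) = mex({0, 1, 2}) = 3
G(15) = mex({0, 1, 2}) = 3
G(16) = mex({0, 1, 2, 4}) = 3
G(17) = mex({0, 1, 3, 4}) = 2
G(18) = mex({0, 1, 3, 4}) = 2
G(19) = mex({0, 1, 3, 5}) = 2
G(20) = mex({0, 1, 2, 3, 5}) = 4
G(21) = mex({0, 1, 2, 3, 5}) = 4
G(22) = mex({1, 2, 6}) = 0
G(23) = mex({0, 1, 2, 3, 4, 6}) = 5
G(24) = mex({0, 1, 2, 3, 4}) = 5
G(25) = mex({0, 1, 3, 4, 7}) = 2
G(26) = mex({0, 1, 3, 4, 5, 7}) = 2
G(27) = mex({0, 1, 3, 5}) = 2
G(28) = mex({0, 1, 2, 5}) = 3
G(29) = mex({0, 1, 2, 4, 5, 6}) = 3
G(30) = mex({1, 2, 4, 6}) = 0
G(31) = mex({0, 1, 2, 3, 4, 6}) = 5
G(32) = mex({1, 2, 3, 4, 7}) = 0
G(33) = mex({0, 3, 7}) = 1
G(34) = mex({0, 2, 3, 5, 7}) = 1
G(35) = mex({0, 2, 3, 5, 6}) = 1
G(36) = mex({0, 1, 2, 5, 6}) = 3
G(37) = mex({0, 1, 2, 4, 5, 6}) = 3
G(38) = mex({0, 1, 2, 4}) = 3
G(39) = mex({0, 1, 2, 3, 4, 7}) = 5
G(40) = mex({0, 1, 2, 3, 4, 5, 7}) = 6
G(41) = mex({0, 1, 2, 3, 5, 7}) = 4
G(42) = mex({0, 1, 2, 3, 5, 6, 7}) = 4
G(43) = mex({0, 2, 3, 5, 6}) = 1
G(44) = mex({1, 2, 3, 4, 5, 6}) = 0
G(45) = mex({0, 1, 2, 3, 4, 6, 7}) = 5
G(46) = mex({0, 1, 2, 3, 4, 7}) = 5
Therefore G(46) = 5.

5


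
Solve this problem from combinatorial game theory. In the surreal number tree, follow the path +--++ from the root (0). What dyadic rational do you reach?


Sign expansion: +--++
Rule: track bounds (lo, hi), initially (-inf, +inf). On '+', the current value becomes lo and we move to the simplest number in (value, hi): value + 1 if hi = +inf, otherwise the midpoint (value + hi)/2. On '-', the current value becomes hi and we move to value - 1 if lo = -inf, otherwise the midpoint (lo + value)/2.
Start at 0.
Step 1: sign = +, move right. Bounds: (0, +inf). Value = 1
Step 2: sign = -, move left. Bounds: (0, 1). Value = 1/2
Step 3: sign = -, move left. Bounds: (0, 1/2). Value = 1/4
Step 4: sign = +, move right. Bounds: (1/4, 1/2). Value = 3/8
Step 5: sign = +, move right. Bounds: (3/8, 1/2). Value = 7/16
The surreal number with sign expansion +--++ is 7/16.

7/16


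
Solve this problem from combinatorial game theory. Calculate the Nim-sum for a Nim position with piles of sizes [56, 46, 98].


We need the XOR (exclusive or) of all pile sizes.
After XOR-ing pile 1 (size 56): 0 XOR 56 = 56
After XOR-ing pile 2 (size 46): 56 XOR 46 = 22
After XOR-ing pile 3 (size 98): 22 XOR 98 = 116
The Nim-value of this position is 116.

116


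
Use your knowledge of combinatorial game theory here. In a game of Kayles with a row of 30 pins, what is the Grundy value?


Kayles: a move removes 1 or 2 adjacent pins from a contiguous row.
Removing pins from a row of k leaves two independent rows (a, b) with a + b = k - 1 (one pin) or a + b = k - 2 (two pins); an end removal gives a = 0.
By Sprague-Grundy, G(k) = mex{ G(a) XOR G(b) } over all these splits. G(0) = 0.
G(1): splits (0,0):0^0=0 -> mex({0}) = 1
G(2): splits (0,1):0^1=1 (0,0):0^0=0 -> mex({0, 1}) = 2
G(3): splits (0,2):0^2=2 (1,1):1^1=0 (0,1):0^1=1 -> mex({0, 1, 2}) = 3
G(4): splits (0,3):0^3=3 (1,2):1^2=3 (0,2):0^2=2 (1,1):1^1=0 -> mex({0, 2, 3}) = 1
G(5): splits (0,4):0^1=1 (1,3):1^3=2 (2,2):2^2=0 (0,3):0^3=3 (1,2):1^2=3 -> mex({0, 1, 2, 3}) = 4
G(6) = mex({0, 1, 2, 4}) = 3
G(7) = mex({0, 1, 3, 4, 5}) = 2
G(8) = mex({0, 2, 3, 5, 6}) = 1
G(9) = mex({0, 1, 2, 3, 6, 7}) = 4
G(10) = mex({0, 1, 3, 4, 5, 7}) = 2
G(11) = mex({0, 1, 2, 3, 4, 5}) = 6
G(12) = mex({0, 1, 2, 3, 5, 6, 7}) = 4
G(13) = mex({0, 2, 3, 4, 6, 7}) = 1
G(14) = mex({0, 1, 4, 5, 6, 7}) = 2
G(15) = mex({0, 1, 2, 3, 4, 5, 6}) = 7
G(16) = mex({0, 2, 3, 5, 6, 7}) = 1
G(17) = mex({0, 1, 2, 3, 5, 6, 7}) = 4
G(18) = mex({0, 1, 2, 4, 5, 6}) = 3
G(19) = mex({0, 1, 3, 4, 5, 7}) = 2
G(20) = mex({0, 2, 3, 4, 5, 6, 7}) = 1
G(21) = mex({0, 1, 2, 3, 5, 6, 7}) = 4
G(22) = mex({0, 1, 2, 3, 4, 5, 7}) = 6
G(23) = mex({0, 1, 2, 3, 4, 5, 6}) = 7
G(24) = mex({0, 1, 2, 3, 5, 6, 7}) = 4
G(25) = mex({0, 2, 3, 4, 6, 7}) = 1
G(26) = mex({0, 1, 3, 4, 5, 6, 7}) = 2
G(27) = mex({0, 1, 2, 3, 4, 5, 6, 7}) = 8
G(28) = mex({0, 1, 2, 3, 4, 6, 7, 8}) = 5
G(29) = mex({0, 1, 2, 3, 5, 6, 7, 8, 9}) = 4
G(30) = mex({0, 1, 2, 3, 4, 5, 6, 9, 10}) = 7
Therefore G(30) = 7.

7


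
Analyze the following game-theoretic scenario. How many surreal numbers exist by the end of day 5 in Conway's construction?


Day 0: {|} = 0 is born. Count = 1.
Day n: the number of surreal numbers born by day n is 2^(n+1) - 1.
By day 0: 2^1 - 1 = 1
By day 1: 2^2 - 1 = 3
By day 2: 2^3 - 1 = 7
By day 3: 2^4 - 1 = 15
By day 4: 2^5 - 1 = 31
By day 5: 2^6 - 1 = 63
By day 5: 63 surreal numbers.

63


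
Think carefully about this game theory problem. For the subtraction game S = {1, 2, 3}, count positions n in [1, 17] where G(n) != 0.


Subtraction set S = {1, 2, 3}, so G(n) = n mod 4.
G(n) = 0 when n is a multiple of 4.
Multiples of 4 in [1, 17]: 4
N-positions (nonzero Grundy) = 17 - 4 = 13

13


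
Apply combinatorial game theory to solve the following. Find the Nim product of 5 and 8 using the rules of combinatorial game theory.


Nim multiplication is bilinear over XOR: (u XOR v) * w = (u*w) XOR (v*w).
So we split each operand into its bit components and XOR the pairwise Nim products.
5 = 1 + 4 (as XOR of powers of 2).
8 = 8 (as XOR of powers of 2).
Using the standard Nim-product table on single bits:
  2*2 = 3,   2*4 = 8,   2*8 = 12,
  4*4 = 6,   4*8 = 11,  8*8 = 13,
and  1*x = x (identity), k*l = l*k (commutative).
Pairwise Nim products:
  1 * 8 = 8
  4 * 8 = 11
XOR them: 8 XOR 11 = 3.
Result: 5 * 8 = 3 (in Nim).

3


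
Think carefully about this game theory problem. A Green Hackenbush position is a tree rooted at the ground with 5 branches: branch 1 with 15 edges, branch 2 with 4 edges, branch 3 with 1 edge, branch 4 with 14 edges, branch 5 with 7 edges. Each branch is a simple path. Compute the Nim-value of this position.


The tree has 5 branches from the ground vertex.
In Green Hackenbush, the Nim-value of a simple path of length k is k.
Branch 1: length 15, Nim-value = 15
Branch 2: length 4, Nim-value = 4
Branch 3: length 1, Nim-value = 1
Branch 4: length 14, Nim-value = 14
Branch 5: length 7, Nim-value = 7
Total Nim-value = XOR of all branch values:
0 XOR 15 = 15
15 XOR 4 = 11
11 XOR 1 = 10
10 XOR 14 = 4
4 XOR 7 = 3
Nim-value of the tree = 3

3


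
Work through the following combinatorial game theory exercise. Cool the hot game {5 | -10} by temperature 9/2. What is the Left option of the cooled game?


Original game: {5 | -10} (a switch {a | b} with a > b).
Cooling by t (for t below the temperature (a - b)/2 = 15/2) taxes each move by t: {a | b} cooled by t is {a - t | b + t}.
Cooling amount: t = 9/2
Cooled Left option: 5 - 9/2 = 1/2
Cooled Right option: -10 + 9/2 = -11/2
Cooled game: {1/2 | -11/2}
Left option = 1/2

1/2


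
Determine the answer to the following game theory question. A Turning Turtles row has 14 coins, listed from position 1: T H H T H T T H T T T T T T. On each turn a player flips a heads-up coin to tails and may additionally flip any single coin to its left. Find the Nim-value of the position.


Coins: T H H T H T T H T T T T T T
Key fact: a single head at position k behaves exactly like a Nim heap of size k (turning it to T and optionally flipping a coin at j < k corresponds to moving the heap from k to j, or to 0), and heads combine as a disjunctive sum (two heads at the same place would cancel, matching j XOR j = 0). So the Nim-value is the XOR of the 1-indexed positions of the heads.
Face-up positions (1-indexed): [2, 3, 5, 8]
XOR 0 with 2: 0 XOR 2 = 2
XOR 2 with 3: 2 XOR 3 = 1
XOR 1 with 5: 1 XOR 5 = 4
XOR 4 with 8: 4 XOR 8 = 12
Nim-value = 12

12


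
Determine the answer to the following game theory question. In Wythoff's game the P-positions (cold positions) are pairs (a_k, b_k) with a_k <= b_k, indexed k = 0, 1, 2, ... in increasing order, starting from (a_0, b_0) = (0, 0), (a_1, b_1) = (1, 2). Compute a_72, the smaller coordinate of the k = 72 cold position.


By Wythoff's theorem, a_k = floor(k * phi) and b_k = floor(k * phi^2) = a_k + k, where phi = (1 + sqrt(5))/2 is the golden ratio.
phi = (1 + sqrt(5))/2 = 1.618034
k = 72
k * phi = 72 * 1.618034 = 116.498447
a_72 = floor(k * phi) = 116

116


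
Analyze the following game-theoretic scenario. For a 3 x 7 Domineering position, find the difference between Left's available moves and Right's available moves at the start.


Board is 3 x 7 (rows x cols).
Left (vertical) placements: (rows-1) * cols = 2 * 7 = 14
Right (horizontal) placements: rows * (cols-1) = 3 * 6 = 18
Advantage = Left - Right = 14 - 18 = -4

-4


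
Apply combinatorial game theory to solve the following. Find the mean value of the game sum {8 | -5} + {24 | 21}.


G1 = {8 | -5}, G2 = {24 | 21}
Each is a switch {a | b} with numbers a > b; its mean value is (a + b)/2, and mean value is additive over game sums: m(G1 + G2) = m(G1) + m(G2).
Mean of G1 = (8 + (-5))/2 = 3/2 = 3/2
Mean of G2 = (24 + (21))/2 = 45/2 = 45/2
Mean of G1 + G2 = 3/2 + 45/2 = 24

24


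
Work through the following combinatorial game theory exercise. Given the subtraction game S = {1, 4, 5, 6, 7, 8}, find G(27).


The subtraction set is S = {1, 4, 5, 6, 7, 8}.
G(k) = mex{ G(k - s) : s in S, s <= k }. We compute iteratively: G(0) = 0.
G(1) = mex({0}) = 1
G(2) = mex({1}) = 0
G(3) = mex({0}) = 1
G(4) = mex({0, 1}) = 2
G(5) = mex({0, 1, 2}) = 3
G(6) = mex({0, 1, 3}) = 2
G(7) = mex({0, 1, 2}) = 3
G(8) = mex({0, 1, 2, 3}) = 4
G(9) = mex({0, 1, 2, 3, 4}) = 5
G(10) = mex({0, 1, 2, 3, 5}) = 4
G(11) = mex({1, 2, 3, 4}) = 0
G(12) = mex({0, 2, 3, 4}) = 1
G(13) = mex({1, 2, 3, 4, 5}) = 0
G(14) = mex({0, 2, 3, 4, 5}) = 1
G(15) = mex({0, 1, 3, 4, 5}) = 2
G(16) = mex({0, 1, 2, 4, 5}) = 3
G(17) = mex({0, 1, 3, 4, 5}) = 2
G(18) = mex({0, 1, 2, 4}) = 3
Observe that G(11)..G(18) = 0, 1, 0, 1, 2, 3, 2, 3 repeats G(0)..G(7) = 0, 1, 0, 1, 2, 3, 2, 3.
For k >= max(S) = 8, G(k) is determined by the previous 8 values G(k-8)..G(k-1); a window of 8 consecutive values has recurred shifted by 11, so by induction G(k + 11) = G(k) for all k >= 0: the sequence is periodic from the start with period 11.
One period: G(0..10) = 0, 1, 0, 1, 2, 3, 2, 3, 4, 5, 4.
27 mod 11 = 5, so G(27) = G(5) = 3.

3


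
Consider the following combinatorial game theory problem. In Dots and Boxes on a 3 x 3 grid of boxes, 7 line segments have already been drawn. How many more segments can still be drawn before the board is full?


Grid: 3 x 3 boxes, i.e. 4 rows and 4 columns of dots.
Horizontal edges: (rows + 1) * cols = 4 * 3 = 12
Vertical edges: rows * (cols + 1) = 3 * 4 = 12
Total edges: 12 + 12 = 24
Edges drawn: 7
Remaining: 24 - 7 = 17

17


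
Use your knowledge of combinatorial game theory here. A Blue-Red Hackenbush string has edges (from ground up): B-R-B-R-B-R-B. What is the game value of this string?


Edges (from ground): B-R-B-R-B-R-B
By Berlekamp's sign-expansion rule, a Blue-Red Hackenbush stalk has the value of the surreal number whose sign sequence is the edge sequence with B -> + and R -> -.
Sign sequence: +-+-+-+
Trace the sign expansion in the surreal number tree, starting from 0:
Edge 1: B (sign +) -> bounds (0, +inf), value = 1
Edge 2: R (sign -) -> bounds (0, 1), value = 1/2
Edge 3: B (sign +) -> bounds (1/2, 1), value = 3/4
Edge 4: R (sign -) -> bounds (1/2, 3/4), value = 5/8
Edge 5: B (sign +) -> bounds (5/8, 3/4), value = 11/16
Edge 6: R (sign -) -> bounds (5/8, 11/16), value = 21/32
Edge 7: B (sign +) -> bounds (21/32, 11/16), value = 43/64
Game value = 43/64

43/64


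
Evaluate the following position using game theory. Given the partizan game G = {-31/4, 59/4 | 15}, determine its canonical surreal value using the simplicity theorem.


Left options: {-31/4, 59/4}, max = 59/4
Right options: {15}, min = 15
All options are numbers and max(Left) < min(Right), so by the simplicity theorem the value is the simplest (earliest-born) number strictly between 59/4 and 15.
No integer lies strictly between 59/4 and 15, so the value is the dyadic rational m/2^k in the interval with the smallest k (then m odd); search k = 1, 2, ...:
Denominator 2: no odd multiple of 1/2 lies strictly between 59/4 and 15.
Denominator 4: no odd multiple of 1/4 lies strictly between 59/4 and 15.
Denominator 8: 119/8 lies strictly between 59/4 and 15 -- found.
The simplest number in the interval is 119/8.
Game value = 119/8

119/8


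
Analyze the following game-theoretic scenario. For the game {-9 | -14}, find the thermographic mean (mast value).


Game = {-9 | -14}, a switch {a | b} with numbers a > b.
Its thermograph has left wall a - t and right wall b + t, which meet at t = (a - b)/2, where both equal (a + b)/2. So the mast (mean value) is at (a + b)/2.
Mean = (-9 + (-14))/2 = -23/2 = -23/2

-23/2


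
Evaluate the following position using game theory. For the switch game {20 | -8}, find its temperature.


The game is {20 | -8}, a switch {a | b} with numbers a > b.
Cooling {a | b} by t gives {a - t | b + t}, which stops being hot when a - t = b + t, i.e. at t = (a - b)/2. So the temperature of a switch is (a - b)/2.
Temperature = (Left option - Right option) / 2
= (20 - (-8)) / 2
= 28 / 2
= 14

14


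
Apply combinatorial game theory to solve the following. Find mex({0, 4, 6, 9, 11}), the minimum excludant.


Set = {0, 4, 6, 9, 11}
0 is in the set.
1 is NOT in the set. This is the mex.
mex = 1

1


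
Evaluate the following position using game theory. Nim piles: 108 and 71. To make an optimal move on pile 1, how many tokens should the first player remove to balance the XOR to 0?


Piles: 108 and 71
Current XOR: 108 XOR 71 = 43 (non-zero, so this is an N-position).
To make the XOR zero, we need to find a move that balances the piles.
For pile 1 (size 108): target = 108 XOR 43 = 71
We reduce pile 1 from 108 to 71.
Tokens removed: 108 - 71 = 37
Verification: 71 XOR 71 = 0

37


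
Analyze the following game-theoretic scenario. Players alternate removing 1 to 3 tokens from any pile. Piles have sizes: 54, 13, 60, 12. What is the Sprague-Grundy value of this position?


Subtraction set: {1, 2, 3}
For this subtraction set, G(n) = n mod 4 (period = max + 1 = 4).
Pile 1 (size 54): G(54) = 54 mod 4 = 2
Pile 2 (size 13): G(13) = 13 mod 4 = 1
Pile 3 (size 60): G(60) = 60 mod 4 = 0
Pile 4 (size 12): G(12) = 12 mod 4 = 0
Total Grundy value = XOR of all: 2 XOR 1 XOR 0 XOR 0 = 3

3


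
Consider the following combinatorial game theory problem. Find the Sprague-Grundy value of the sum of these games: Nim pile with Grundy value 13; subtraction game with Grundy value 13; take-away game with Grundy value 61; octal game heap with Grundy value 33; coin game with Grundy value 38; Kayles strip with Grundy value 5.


By the Sprague-Grundy theorem, the Grundy value of a sum of games is the XOR of individual Grundy values.
Nim pile: Grundy value = 13. Running XOR: 0 XOR 13 = 13
subtraction game: Grundy value = 13. Running XOR: 13 XOR 13 = 0
take-away game: Grundy value = 61. Running XOR: 0 XOR 61 = 61
octal game heap: Grundy value = 33. Running XOR: 61 XOR 33 = 28
coin game: Grundy value = 38. Running XOR: 28 XOR 38 = 58
Kayles strip: Grundy value = 5. Running XOR: 58 XOR 5 = 63
The combined Grundy value is 63.

63


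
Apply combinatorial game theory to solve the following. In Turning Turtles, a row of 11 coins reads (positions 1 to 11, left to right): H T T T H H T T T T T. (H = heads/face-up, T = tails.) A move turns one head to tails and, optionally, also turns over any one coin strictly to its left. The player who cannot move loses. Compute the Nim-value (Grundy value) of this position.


Coins: H T T T H H T T T T T
Key fact: a single head at position k behaves exactly like a Nim heap of size k (turning it to T and optionally flipping a coin at j < k corresponds to moving the heap from k to j, or to 0), and heads combine as a disjunctive sum (two heads at the same place would cancel, matching j XOR j = 0). So the Nim-value is the XOR of the 1-indexed positions of the heads.
Face-up positions (1-indexed): [1, 5, 6]
XOR 0 with 1: 0 XOR 1 = 1
XOR 1 with 5: 1 XOR 5 = 4
XOR 4 with 6: 4 XOR 6 = 2
Nim-value = 2

2


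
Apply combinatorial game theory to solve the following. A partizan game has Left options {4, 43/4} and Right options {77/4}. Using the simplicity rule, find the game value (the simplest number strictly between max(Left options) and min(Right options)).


Left options: {4, 43/4}, max = 43/4
Right options: {77/4}, min = 77/4
All options are numbers and max(Left) < min(Right), so by the simplicity theorem the value is the simplest (earliest-born) number strictly between 43/4 and 77/4.
Integers 11 through 19 all lie strictly between 43/4 and 77/4.
Among integers, the simplest (lowest birthday = smallest |n|; 0 is born on day 0, +-n on day n) is 11.
No non-integer in the interval can be simpler: if x is a non-integer in the interval, then floor(x) or ceil(x) also lies in the interval (the interval contains an integer), and both are proper prefixes of x's sign expansion, i.e. born earlier. So the game value is 11.
Game value = 11

11


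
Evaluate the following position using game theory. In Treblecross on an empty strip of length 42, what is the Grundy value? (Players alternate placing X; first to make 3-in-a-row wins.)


Treblecross: place X on empty cells; 3-in-a-row wins.
Playing within two cells of an existing X lets the opponent win at once, so sensible play treats the cells i-2..i+2 around each X as dead. The player left with no safe cell loses, so this is a normal-play take-away game on strips of safe cells.
Placing X at cell i (0-indexed) of a strip of k safe cells leaves independent strips of sizes max(0, i-2) and max(0, k-i-3). Hence G(k) = mex{ G(max(0,i-2)) XOR G(max(0,k-i-3)) : 0 <= i < k }, with G(0) = 0.
G(1): splits (0,0):0^0=0 -> mex({0}) = 1
G(2): splits (0,0):0^0=0 -> mex({0}) = 1
G(3): splits (0,0):0^0=0 -> mex({0}) = 1
G(4): splits (0,1):0^1=1 (0,0):0^0=0 -> mex({0, 1}) = 2
G(5): splits (0,2):0^1=1 (0,1):0^1=1 (0,0):0^0=0 -> mex({0, 1}) = 2
G(6) = mex({1}) = 0
G(7) = mex({0, 1, 2}) = 3
G(8) = mex({0, 1, 2}) = 3
G(9) = mex({0, 2}) = 1
G(10) = mex({0, 2, 3}) = 1
G(11) = mex({0, 3}) = 1
G(12) = mex({1, 3}) = 0
G(13) = mex({0, 1, 2, 3}) = 4
G(14) = mex({0, 1, 2}) = 3
G(15) = mex({0, 1, 2}) = 3
G(16) = mex({0, 1, 2, 4}) = 3
G(17) = mex({0, 1, 3, 4}) = 2
G(18) = mex({0, 1, 3, 4}) = 2
G(19) = mex({0, 1, 3, 5}) = 2
G(20) = mex({0, 1, 2, 3, 5}) = 4
G(21) = mex({0, 1, 2, 3, 5}) = 4
G(22) = mex({1, 2, 6}) = 0
G(23) = mex({0, 1, 2, 3, 4, 6}) = 5
G(24) = mex({0, 1, 2, 3, 4}) = 5
G(25) = mex({0, 1, 3, 4, 7}) = 2
G(26) = mex({0, 1, 3, 4, 5, 7}) = 2
G(27) = mex({0, 1, 3, 5}) = 2
G(28) = mex({0, 1, 2, 5}) = 3
G(29) = mex({0, 1, 2, 4, 5, 6}) = 3
G(30) = mex({1, 2, 4, 6}) = 0
G(31) = mex({0, 1, 2, 3, 4, 6}) = 5
G(32) = mex({1, 2, 3, 4, 7}) = 0
G(33) = mex({0, 3, 7}) = 1
G(34) = mex({0, 2, 3, 5, 7}) = 1
G(35) = mex({0, 2, 3, 5, 6}) = 1
G(36) = mex({0, 1, 2, 5, 6}) = 3
G(37) = mex({0, 1, 2, 4, 5, 6}) = 3
G(38) = mex({0, 1, 2, 4}) = 3
G(39) = mex({0, 1, 2, 3, 4, 7}) = 5
G(40) = mex({0, 1, 2, 3, 4, 5, 7}) = 6
G(41) = mex({0, 1, 2, 3, 5, 7}) = 4
G(42) = mex({0, 1, 2, 3, 5, 6, 7}) = 4
Therefore G(42) = 4.

4


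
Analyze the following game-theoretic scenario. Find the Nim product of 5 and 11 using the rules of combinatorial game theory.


Nim multiplication is bilinear over XOR: (u XOR v) * w = (u*w) XOR (v*w).
So we split each operand into its bit components and XOR the pairwise Nim products.
5 = 1 + 4 (as XOR of powers of 2).
11 = 1 + 2 + 8 (as XOR of powers of 2).
Using the standard Nim-product table on single bits:
  2*2 = 3,   2*4 = 8,   2*8 = 12,
  4*4 = 6,   4*8 = 11,  8*8 = 13,
and  1*x = x (identity), k*l = l*k (commutative).
Pairwise Nim products:
  1 * 1 = 1
  1 * 2 = 2
  1 * 8 = 8
  4 * 1 = 4
  4 * 2 = 8
  4 * 8 = 11
XOR them: 1 XOR 2 XOR 8 XOR 4 XOR 8 XOR 11 = 12.
Result: 5 * 11 = 12 (in Nim).

12


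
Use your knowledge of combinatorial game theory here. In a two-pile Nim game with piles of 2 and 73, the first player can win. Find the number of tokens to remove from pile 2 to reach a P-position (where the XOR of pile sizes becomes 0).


Piles: 2 and 73
Current XOR: 2 XOR 73 = 75 (non-zero, so this is an N-position).
To make the XOR zero, we need to find a move that balances the piles.
For pile 2 (size 73): target = 73 XOR 75 = 2
We reduce pile 2 from 73 to 2.
Tokens removed: 73 - 2 = 71
Verification: 2 XOR 2 = 0

71


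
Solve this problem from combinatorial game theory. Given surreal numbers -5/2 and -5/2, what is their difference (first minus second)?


x = -5/2, y = -5/2
Converting to common denominator: 2
x = -5/2, y = -5/2
x - y = -5/2 - -5/2 = 0

0


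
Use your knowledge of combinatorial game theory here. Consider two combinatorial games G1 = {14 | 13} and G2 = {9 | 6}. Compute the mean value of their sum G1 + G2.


G1 = {14 | 13}, G2 = {9 | 6}
Each is a switch {a | b} with numbers a > b; its mean value is (a + b)/2, and mean value is additive over game sums: m(G1 + G2) = m(G1) + m(G2).
Mean of G1 = (14 + (13))/2 = 27/2 = 27/2
Mean of G2 = (9 + (6))/2 = 15/2 = 15/2
Mean of G1 + G2 = 27/2 + 15/2 = 21

21


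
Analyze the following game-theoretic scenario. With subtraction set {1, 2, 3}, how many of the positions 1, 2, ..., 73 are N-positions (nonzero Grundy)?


Subtraction set S = {1, 2, 3}, so G(n) = n mod 4.
G(n) = 0 when n is a multiple of 4.
Multiples of 4 in [1, 73]: 18
N-positions (nonzero Grundy) = 73 - 18 = 55

55


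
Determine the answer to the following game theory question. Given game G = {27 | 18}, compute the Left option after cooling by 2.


Original game: {27 | 18} (a switch {a | b} with a > b).
Cooling by t (for t below the temperature (a - b)/2 = 9/2) taxes each move by t: {a | b} cooled by t is {a - t | b + t}.
Cooling amount: t = 2
Cooled Left option: 27 - 2 = 25
Cooled Right option: 18 + 2 = 20
Cooled game: {25 | 20}
Left option = 25

25


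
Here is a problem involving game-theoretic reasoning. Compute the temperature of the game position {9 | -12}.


The game is {9 | -12}, a switch {a | b} with numbers a > b.
Cooling {a | b} by t gives {a - t | b + t}, which stops being hot when a - t = b + t, i.e. at t = (a - b)/2. So the temperature of a switch is (a - b)/2.
Temperature = (Left option - Right option) / 2
= (9 - (-12)) / 2
= 21 / 2
= 21/2

21/2


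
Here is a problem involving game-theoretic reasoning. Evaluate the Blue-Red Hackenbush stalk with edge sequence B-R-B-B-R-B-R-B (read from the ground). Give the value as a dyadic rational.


Edges (from ground): B-R-B-B-R-B-R-B
By Berlekamp's sign-expansion rule, a Blue-Red Hackenbush stalk has the value of the surreal number whose sign sequence is the edge sequence with B -> + and R -> -.
Sign sequence: +-++-+-+
Trace the sign expansion in the surreal number tree, starting from 0:
Edge 1: B (sign +) -> bounds (0, +inf), value = 1
Edge 2: R (sign -) -> bounds (0, 1), value = 1/2
Edge 3: B (sign +) -> bounds (1/2, 1), value = 3/4
Edge 4: B (sign +) -> bounds (3/4, 1), value = 7/8
Edge 5: R (sign -) -> bounds (3/4, 7/8), value = 13/16
Edge 6: B (sign +) -> bounds (13/16, 7/8), value = 27/32
Edge 7: R (sign -) -> bounds (13/16, 27/32), value = 53/64
Edge 8: B (sign +) -> bounds (53/64, 27/32), value = 107/128
Game value = 107/128

107/128


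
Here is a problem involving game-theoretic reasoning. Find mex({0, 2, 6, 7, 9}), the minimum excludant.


Set = {0, 2, 6, 7, 9}
0 is in the set.
1 is NOT in the set. This is the mex.
mex = 1

1


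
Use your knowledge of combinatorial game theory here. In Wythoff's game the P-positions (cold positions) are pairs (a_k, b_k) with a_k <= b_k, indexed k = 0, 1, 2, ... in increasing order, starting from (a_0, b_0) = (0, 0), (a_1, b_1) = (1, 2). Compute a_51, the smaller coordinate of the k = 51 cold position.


By Wythoff's theorem, a_k = floor(k * phi) and b_k = floor(k * phi^2) = a_k + k, where phi = (1 + sqrt(5))/2 is the golden ratio.
phi = (1 + sqrt(5))/2 = 1.618034
k = 51
k * phi = 51 * 1.618034 = 82.519733
a_51 = floor(k * phi) = 82

82


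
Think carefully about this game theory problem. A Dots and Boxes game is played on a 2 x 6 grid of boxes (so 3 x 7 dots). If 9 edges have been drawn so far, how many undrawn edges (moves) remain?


Grid: 2 x 6 boxes, i.e. 3 rows and 7 columns of dots.
Horizontal edges: (rows + 1) * cols = 3 * 6 = 18
Vertical edges: rows * (cols + 1) = 2 * 7 = 14
Total edges: 18 + 14 = 32
Edges drawn: 9
Remaining: 32 - 9 = 23

23


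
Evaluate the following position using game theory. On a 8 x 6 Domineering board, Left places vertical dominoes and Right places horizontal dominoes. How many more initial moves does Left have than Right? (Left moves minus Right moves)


Board is 8 x 6 (rows x cols).
Left (vertical) placements: (rows-1) * cols = 7 * 6 = 42
Right (horizontal) placements: rows * (cols-1) = 8 * 5 = 40
Advantage = Left - Right = 42 - 40 = 2

2


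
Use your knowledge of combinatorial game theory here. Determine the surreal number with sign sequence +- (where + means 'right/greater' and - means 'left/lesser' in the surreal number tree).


Sign expansion: +-
Rule: track bounds (lo, hi), initially (-inf, +inf). On '+', the current value becomes lo and we move to the simplest number in (value, hi): value + 1 if hi = +inf, otherwise the midpoint (value + hi)/2. On '-', the current value becomes hi and we move to value - 1 if lo = -inf, otherwise the midpoint (lo + value)/2.
Start at 0.
Step 1: sign = +, move right. Bounds: (0, +inf). Value = 1
Step 2: sign = -, move left. Bounds: (0, 1). Value = 1/2
The surreal number with sign expansion +- is 1/2.

1/2


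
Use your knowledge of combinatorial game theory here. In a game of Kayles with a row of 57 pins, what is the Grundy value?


Kayles: a move removes 1 or 2 adjacent pins from a contiguous row.
Removing pins from a row of k leaves two independent rows (a, b) with a + b = k - 1 (one pin) or a + b = k - 2 (two pins); an end removal gives a = 0.
By Sprague-Grundy, G(k) = mex{ G(a) XOR G(b) } over all these splits. G(0) = 0.
G(1): splits (0,0):0^0=0 -> mex({0}) = 1
G(2): splits (0,1):0^1=1 (0,0):0^0=0 -> mex({0, 1}) = 2
G(3): splits (0,2):0^2=2 (1,1):1^1=0 (0,1):0^1=1 -> mex({0, 1, 2}) = 3
G(4): splits (0,3):0^3=3 (1,2):1^2=3 (0,2):0^2=2 (1,1):1^1=0 -> mex({0, 2, 3}) = 1
G(5): splits (0,4):0^1=1 (1,3):1^3=2 (2,2):2^2=0 (0,3):0^3=3 (1,2):1^2=3 -> mex({0, 1, 2, 3}) = 4
G(6) = mex({0, 1, 2, 4}) = 3
G(7) = mex({0, 1, 3, 4, 5}) = 2
G(8) = mex({0, 2, 3, 5, 6}) = 1
G(9) = mex({0, 1, 2, 3, 6, 7}) = 4
G(10) = mex({0, 1, 3, 4, 5, 7}) = 2
G(11) = mex({0, 1, 2, 3, 4, 5}) = 6
G(12) = mex({0, 1, 2, 3, 5, 6, 7}) = 4
G(13) = mex({0, 2, 3, 4, 6, 7}) = 1
G(14) = mex({0, 1, 4, 5, 6, 7}) = 2
G(15) = mex({0, 1, 2, 3, 4, 5, 6}) = 7
G(16) = mex({0, 2, 3, 5, 6, 7}) = 1
G(17) = mex({0, 1, 2, 3, 5, 6, 7}) = 4
G(18) = mex({0, 1, 2, 4, 5, 6}) = 3
G(19) = mex({0, 1, 3, 4, 5, 7}) = 2
G(20) = mex({0, 2, 3, 4, 5, 6, 7}) = 1
G(21) = mex({0, 1, 2, 3, 5, 6, 7}) = 4
G(22) = mex({0, 1, 2, 3, 4, 5, 7}) = 6
G(23) = mex({0, 1, 2, 3, 4, 5, 6}) = 7
G(24) = mex({0, 1, 2, 3, 5, 6, 7}) = 4
G(25) = mex({0, 2, 3, 4, 6, 7}) = 1
G(26) = mex({0, 1, 3, 4, 5, 6, 7}) = 2
G(27) = mex({0, 1, 2, 3, 4, 5, 6, 7}) = 8
G(28) = mex({0, 1, 2, 3, 4, 6, 7, 8}) = 5
G(29) = mex({0, 1, 2, 3, 5, 6, 7, 8, 9}) = 4
G(30) = mex({0, 1, 2, 3, 4, 5, 6, 9, 10}) = 7
G(31) = mex({0, 1, 3, 4, 5, 7, 10, 11}) = 2
G(32) = mex({0, 2, 3, 4, 5, 6, 7, 9, 11}) = 1
G(33) = mex({0, 1, 2, 3, 4, 5, 6, 7, 9, 12}) = 8
G(34) = mex({0, 1, 2, 3, 4, 5, 7, 8, 11, 12}) = 6
G(35) = mex({0, 1, 2, 3, 4, 5, 6, 8, 9, 10, 11}) = 7
G(36) = mex({0, 1, 2, 3, 5, 6, 7, 9, 10}) = 4
G(37) = mex({0, 2, 3, 4, 6, 7, 9, 10, 11, 12}) = 1
G(38) = mex({0, 1, 3, 4, 5, 6, 7, 9, 10, 11, 12}) = 2
G(39) = mex({0, 1, 2, 4, 5, 6, 7, 9, 10, 12, 14}) = 3
G(40) = mex({0, 2, 3, 4, 6, 7, 11, 12, 14}) = 1
G(41) = mex({0, 1, 2, 3, 5, 6, 7, 9, 10, 11, 12}) = 4
G(42) = mex({0, 1, 2, 3, 4, 5, 6, 9, 10}) = 7
G(43) = mex({0, 1, 3, 4, 5, 7, 9, 10, 12, 15}) = 2
G(44) = mex({0, 2, 3, 4, 5, 6, 7, 9, 10, 12, 15}) = 1
G(45) = mex({0, 1, 2, 3, 4, 5, 6, 7, 9, 10, 12, 14}) = 8
G(46) = mex({0, 1, 3, 4, 5, 7, 8, 11, 12, 14}) = 2
G(47) = mex({0, 1, 2, 3, 4, 5, 6, 8, 9, 10, 11, 12}) = 7
G(48) = mex({0, 1, 2, 3, 5, 6, 7, 9, 10}) = 4
G(49) = mex({0, 2, 3, 4, 6, 7, 9, 10, 11, 12, 15}) = 1
G(50) = mex({0, 1, 4, 5, 6, 7, 9, 11, 12, 14, 15}) = 2
G(51) = mex({0, 1, 2, 3, 4, 5, 6, 7, 9, 12, 14, 15}) = 8
G(52) = mex({0, 2, 3, 4, 5, 6, 7, 8, 11, 12, 15}) = 1
G(53) = mex({0, 1, 2, 3, 5, 6, 7, 8, 9, 10, 11, 12}) = 4
G(54) = mex({0, 1, 2, 3, 4, 5, 6, 9, 10}) = 7
G(55) = mex({0, 1, 3, 4, 5, 7, 9, 10, 11, 12}) = 2
G(56) = mex({0, 2, 3, 4, 5, 6, 7, 9, 10, 11, 12, 13, 14}) = 1
G(57) = mex({0, 1, 2, 3, 5, 6, 7, 9, 10, 12, 13, 14, 15}) = 4
Therefore G(57) = 4.

4


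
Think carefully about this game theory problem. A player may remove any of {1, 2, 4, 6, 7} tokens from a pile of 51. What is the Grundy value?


The subtraction set is S = {1, 2, 4, 6, 7}.
G(k) = mex{ G(k - s) : s in S, s <= k }. We compute iteratively: G(0) = 0.
G(1) = mex({0}) = 1
G(2) = mex({0, 1}) = 2
G(3) = mex({1, 2}) = 0
G(4) = mex({0, 2}) = 1
G(5) = mex({0, 1}) = 2
G(6) = mex({0, 1, 2}) = 3
G(7) = mex({0, 1, 2, 3}) = 4
G(8) = mex({1, 2, 3, 4}) = 0
G(9) = mex({0, 2, 4}) = 1
G(10) = mex({0, 1, 3}) = 2
G(11) = mex({1, 2, 4}) = 0
G(12) = mex({0, 2, 3}) = 1
G(13) = mex({0, 1, 3, 4}) = 2
G(14) = mex({0, 1, 2, 4}) = 3
Observe that G(8)..G(14) = 0, 1, 2, 0, 1, 2, 3 repeats G(0)..G(6) = 0, 1, 2, 0, 1, 2, 3.
For k >= max(S) = 7, G(k) is determined by the previous 7 values G(k-7)..G(k-1); a window of 7 consecutive values has recurred shifted by 8, so by induction G(k + 8) = G(k) for all k >= 0: the sequence is periodic from the start with period 8.
One period: G(0..7) = 0, 1, 2, 0, 1, 2, 3, 4.
51 mod 8 = 3, so G(51) = G(3) = 0.

0


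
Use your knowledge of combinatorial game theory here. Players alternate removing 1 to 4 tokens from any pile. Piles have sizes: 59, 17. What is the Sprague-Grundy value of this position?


Subtraction set: {1, 2, 3, 4}
For this subtraction set, G(n) = n mod 5 (period = max + 1 = 5).
Pile 1 (size 59): G(59) = 59 mod 5 = 4
Pile 2 (size 17): G(17) = 17 mod 5 = 2
Total Grundy value = XOR of all: 4 XOR 2 = 6

6


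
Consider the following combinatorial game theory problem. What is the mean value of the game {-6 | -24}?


Game = {-6 | -24}, a switch {a | b} with numbers a > b.
Its thermograph has left wall a - t and right wall b + t, which meet at t = (a - b)/2, where both equal (a + b)/2. So the mast (mean value) is at (a + b)/2.
Mean = (-6 + (-24))/2 = -30/2 = -15

-15


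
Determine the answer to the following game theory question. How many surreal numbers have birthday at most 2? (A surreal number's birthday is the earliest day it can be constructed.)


Day 0: {|} = 0 is born. Count = 1.
Day n: the number of surreal numbers born by day n is 2^(n+1) - 1.
By day 0: 2^1 - 1 = 1
By day 1: 2^2 - 1 = 3
By day 2: 2^3 - 1 = 7
By day 2: 7 surreal numbers.

7


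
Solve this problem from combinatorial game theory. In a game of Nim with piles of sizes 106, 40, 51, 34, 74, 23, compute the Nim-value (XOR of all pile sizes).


We need the XOR (exclusive or) of all pile sizes.
After XOR-ing pile 1 (size 106): 0 XOR 106 = 106
After XOR-ing pile 2 (size 40): 106 XOR 40 = 66
After XOR-ing pile 3 (size 51): 66 XOR 51 = 113
After XOR-ing pile 4 (size 34): 113 XOR 34 = 83
After XOR-ing pile 5 (size 74): 83 XOR 74 = 25
After XOR-ing pile 6 (size 23): 25 XOR 23 = 14
The Nim-value of this position is 14.

14


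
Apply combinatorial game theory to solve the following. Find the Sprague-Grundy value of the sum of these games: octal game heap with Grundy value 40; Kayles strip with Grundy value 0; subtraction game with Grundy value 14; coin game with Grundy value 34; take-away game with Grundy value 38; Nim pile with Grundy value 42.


By the Sprague-Grundy theorem, the Grundy value of a sum of games is the XOR of individual Grundy values.
octal game heap: Grundy value = 40. Running XOR: 0 XOR 40 = 40
Kayles strip: Grundy value = 0. Running XOR: 40 XOR 0 = 40
subtraction game: Grundy value = 14. Running XOR: 40 XOR 14 = 38
coin game: Grundy value = 34. Running XOR: 38 XOR 34 = 4
take-away game: Grundy value = 38. Running XOR: 4 XOR 38 = 34
Nim pile: Grundy value = 42. Running XOR: 34 XOR 42 = 8
The combined Grundy value is 8.

8


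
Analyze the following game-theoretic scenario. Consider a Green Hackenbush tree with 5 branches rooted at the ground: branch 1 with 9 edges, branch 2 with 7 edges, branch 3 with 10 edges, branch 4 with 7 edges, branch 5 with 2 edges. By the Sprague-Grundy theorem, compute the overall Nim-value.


The tree has 5 branches from the ground vertex.
In Green Hackenbush, the Nim-value of a simple path of length k is k.
Branch 1: length 9, Nim-value = 9
Branch 2: length 7, Nim-value = 7
Branch 3: length 10, Nim-value = 10
Branch 4: length 7, Nim-value = 7
Branch 5: length 2, Nim-value = 2
Total Nim-value = XOR of all branch values:
0 XOR 9 = 9
9 XOR 7 = 14
14 XOR 10 = 4
4 XOR 7 = 3
3 XOR 2 = 1
Nim-value of the tree = 1

1


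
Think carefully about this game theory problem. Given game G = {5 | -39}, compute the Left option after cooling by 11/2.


Original game: {5 | -39} (a switch {a | b} with a > b).
Cooling by t (for t below the temperature (a - b)/2 = 22) taxes each move by t: {a | b} cooled by t is {a - t | b + t}.
Cooling amount: t = 11/2
Cooled Left option: 5 - 11/2 = -1/2
Cooled Right option: -39 + 11/2 = -67/2
Cooled game: {-1/2 | -67/2}
Left option = -1/2

-1/2


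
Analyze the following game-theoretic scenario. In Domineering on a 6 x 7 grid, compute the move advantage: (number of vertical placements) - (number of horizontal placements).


Board is 6 x 7 (rows x cols).
Left (vertical) placements: (rows-1) * cols = 5 * 7 = 35
Right (horizontal) placements: rows * (cols-1) = 6 * 6 = 36
Advantage = Left - Right = 35 - 36 = -1

-1


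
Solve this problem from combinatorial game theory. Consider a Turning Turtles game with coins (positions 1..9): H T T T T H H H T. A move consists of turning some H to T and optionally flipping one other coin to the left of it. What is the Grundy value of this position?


Coins: H T T T T H H H T
Key fact: a single head at position k behaves exactly like a Nim heap of size k (turning it to T and optionally flipping a coin at j < k corresponds to moving the heap from k to j, or to 0), and heads combine as a disjunctive sum (two heads at the same place would cancel, matching j XOR j = 0). So the Nim-value is the XOR of the 1-indexed positions of the heads.
Face-up positions (1-indexed): [1, 6, 7, 8]
XOR 0 with 1: 0 XOR 1 = 1
XOR 1 with 6: 1 XOR 6 = 7
XOR 7 with 7: 7 XOR 7 = 0
XOR 0 with 8: 0 XOR 8 = 8
Nim-value = 8

8


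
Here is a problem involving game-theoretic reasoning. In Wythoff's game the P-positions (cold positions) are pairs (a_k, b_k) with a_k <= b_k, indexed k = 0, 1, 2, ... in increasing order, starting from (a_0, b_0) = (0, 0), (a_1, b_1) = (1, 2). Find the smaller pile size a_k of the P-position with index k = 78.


By Wythoff's theorem, a_k = floor(k * phi) and b_k = floor(k * phi^2) = a_k + k, where phi = (1 + sqrt(5))/2 is the golden ratio.
phi = (1 + sqrt(5))/2 = 1.618034
k = 78
k * phi = 78 * 1.618034 = 126.206651
a_78 = floor(k * phi) = 126

126


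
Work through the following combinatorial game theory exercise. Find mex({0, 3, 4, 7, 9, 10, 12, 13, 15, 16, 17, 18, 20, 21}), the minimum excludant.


Set = {0, 3, 4, 7, 9, 10, 12, 13, 15, 16, 17, 18, 20, 21}
0 is in the set.
1 is NOT in the set. This is the mex.
mex = 1

1


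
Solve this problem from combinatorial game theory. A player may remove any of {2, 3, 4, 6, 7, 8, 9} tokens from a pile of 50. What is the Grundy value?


The subtraction set is S = {2, 3, 4, 6, 7, 8, 9}.
G(k) = mex{ G(k - s) : s in S, s <= k }. We compute iteratively: G(0) = 0.
G(1) = mex({}) = 0
G(2) = mex({0}) = 1
G(3) = mex({0}) = 1
G(4) = mex({0, 1}) = 2
G(5) = mex({0, 1}) = 2
G(6) = mex({0, 1, 2}) = 3
G(7) = mex({0, 1, 2}) = 3
G(8) = mex({0, 1, 2, 3}) = 4
G(9) = mex({0, 1, 2, 3}) = 4
G(10) = mex({0, 1, 2, 3, 4}) = 5
G(11) = mex({1, 2, 3, 4}) = 0
G(12) = mex({1, 2, 3, 4, 5}) = 0
G(13) = mex({0, 2, 3, 4, 5}) = 1
G(14) = mex({0, 2, 3, 4, 5}) = 1
G(15) = mex({0, 1, 3, 4}) = 2
G(16) = mex({0, 1, 3, 4, 5}) = 2
G(17) = mex({0, 1, 2, 4, 5}) = 3
G(18) = mex({0, 1, 2, 4, 5}) = 3
G(19) = mex({0, 1, 2, 3, 5}) = 4
Observe that G(11)..G(19) = 0, 0, 1, 1, 2, 2, 3, 3, 4 repeats G(0)..G(8) = 0, 0, 1, 1, 2, 2, 3, 3, 4.
For k >= max(S) = 9, G(k) is determined by the previous 9 values G(k-9)..G(k-1); a window of 9 consecutive values has recurred shifted by 11, so by induction G(k + 11) = G(k) for all k >= 0: the sequence is periodic from the start with period 11.
One period: G(0..10) = 0, 0, 1, 1, 2, 2, 3, 3, 4, 4, 5.
50 mod 11 = 6, so G(50) = G(6) = 3.

3


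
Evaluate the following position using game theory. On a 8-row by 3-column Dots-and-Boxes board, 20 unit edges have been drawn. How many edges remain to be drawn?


Grid: 8 x 3 boxes, i.e. 9 rows and 4 columns of dots.
Horizontal edges: (rows + 1) * cols = 9 * 3 = 27
Vertical edges: rows * (cols + 1) = 8 * 4 = 32
Total edges: 27 + 32 = 59
Edges drawn: 20
Remaining: 59 - 20 = 39

39


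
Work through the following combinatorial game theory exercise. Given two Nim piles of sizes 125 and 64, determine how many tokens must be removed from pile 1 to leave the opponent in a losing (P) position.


Piles: 125 and 64
Current XOR: 125 XOR 64 = 61 (non-zero, so this is an N-position).
To make the XOR zero, we need to find a move that balances the piles.
For pile 1 (size 125): target = 125 XOR 61 = 64
We reduce pile 1 from 125 to 64.
Tokens removed: 125 - 64 = 61
Verification: 64 XOR 64 = 0

61


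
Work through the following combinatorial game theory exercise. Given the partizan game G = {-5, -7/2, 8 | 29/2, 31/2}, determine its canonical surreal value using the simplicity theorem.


Left options: {-5, -7/2, 8}, max = 8
Right options: {29/2, 31/2}, min = 29/2
All options are numbers and max(Left) < min(Right), so by the simplicity theorem the value is the simplest (earliest-born) number strictly between 8 and 29/2.
Integers 9 through 14 all lie strictly between 8 and 29/2.
Among integers, the simplest (lowest birthday = smallest |n|; 0 is born on day 0, +-n on day n) is 9.
No non-integer in the interval can be simpler: if x is a non-integer in the interval, then floor(x) or ceil(x) also lies in the interval (the interval contains an integer), and both are proper prefixes of x's sign expansion, i.e. born earlier. So the game value is 9.
Game value = 9

9


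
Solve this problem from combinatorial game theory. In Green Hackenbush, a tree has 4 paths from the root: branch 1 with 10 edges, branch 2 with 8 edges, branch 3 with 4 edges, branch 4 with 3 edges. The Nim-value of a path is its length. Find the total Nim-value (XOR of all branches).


The tree has 4 branches from the ground vertex.
In Green Hackenbush, the Nim-value of a simple path of length k is k.
Branch 1: length 10, Nim-value = 10
Branch 2: length 8, Nim-value = 8
Branch 3: length 4, Nim-value = 4
Branch 4: length 3, Nim-value = 3
Total Nim-value = XOR of all branch values:
0 XOR 10 = 10
10 XOR 8 = 2
2 XOR 4 = 6
6 XOR 3 = 5
Nim-value of the tree = 5

5
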